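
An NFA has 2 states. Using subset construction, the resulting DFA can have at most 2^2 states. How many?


NFA has 2 states
Subset construction: each DFA state = subset of NFA states
Maximum subsets = 2^2
2^2 = 4

4


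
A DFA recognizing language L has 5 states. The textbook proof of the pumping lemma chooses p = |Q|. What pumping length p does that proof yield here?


Pumping lemma for regular languages (standard proof):
Take p = |Q|, the number of DFA states.
Any string of length >= |Q| passes through |Q|+1 states while reading its first |Q| symbols,
so by pigeonhole some state repeats, giving the loop that can be pumped.
Here |Q| = 5
Therefore the proof uses p = 5

5


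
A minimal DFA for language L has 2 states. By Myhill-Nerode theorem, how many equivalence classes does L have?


Myhill-Nerode theorem:
Number of equivalence classes = number of states in minimal DFA
Minimal DFA states = 2
Therefore equivalence classes = 2

2


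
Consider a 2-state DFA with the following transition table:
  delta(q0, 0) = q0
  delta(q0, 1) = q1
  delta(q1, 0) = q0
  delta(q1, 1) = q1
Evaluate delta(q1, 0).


Looking up transition function:
delta(q1, 0) in the table
Row: q1, Column: 0
Result: q0

q0


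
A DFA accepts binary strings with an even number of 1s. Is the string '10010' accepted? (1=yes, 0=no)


DFA has 2 states: q_even (start, accept=yes) and q_odd
Processing string '10010' character by character:
  Position 0: read '1', 1-count=1 -> q_odd
  Position 1: read '0', 1-count=1 -> q_odd (no change)
  Position 2: read '0', 1-count=1 -> q_odd (no change)
  Position 3: read '1', 1-count=2 -> q_even
  Position 4: read '0', 1-count=2 -> q_even (no change)
Final state: q_even, total 1s = 2 (even); the DFA requires an even count -> accept

1


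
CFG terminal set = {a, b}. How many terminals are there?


Terminal symbols: a, b
Counting each: a (#1), b (#2)
Total = 2

2


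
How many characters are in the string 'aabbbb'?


String: 'aabbbb'
Counting characters:
  'a' appears 2 time(s)
  'b' appears 4 time(s)
Total length = 2 + 4 = 6

6


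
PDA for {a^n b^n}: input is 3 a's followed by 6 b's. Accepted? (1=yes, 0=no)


Language requires equal numbers of a's and b's
PDA pushes for each 'a', pops for each 'b'
Number of a's = 3
Number of b's = 6
3 != 6 -> Reject

0


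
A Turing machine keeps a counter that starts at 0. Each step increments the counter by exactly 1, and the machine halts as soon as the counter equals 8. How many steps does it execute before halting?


Counter starts at 0. Counting sequence:
  Step 1: counter = 1
  Step 2: counter = 2
  Step 3: counter = 3
  Step 4: counter = 4
  Step 5: counter = 5
  Step 6: counter = 6
  Step 7: counter = 7
  Step 8: counter = 8
Counter reached 8 -> halt
Total steps = 8

8


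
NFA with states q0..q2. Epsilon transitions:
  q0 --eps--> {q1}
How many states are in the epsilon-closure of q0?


Starting from q0
Initialize closure = {q0}
Follow epsilon from q0 -> add q1
Final closure: {q0, q1}
Size = 2

2


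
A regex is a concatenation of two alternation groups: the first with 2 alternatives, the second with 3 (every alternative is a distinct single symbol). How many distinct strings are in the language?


First group: 2 alternatives
Second group: 3 alternatives
Concatenation: each choice from group 1 pairs with each from group 2
Total = 2 x 3 = 6

6


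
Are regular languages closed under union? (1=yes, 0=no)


Regular languages are closed under all standard operations:
- Union: Yes (product construction)
- Intersection: Yes (product construction)
- Complement: Yes (swap accept/reject)
- Concatenation: Yes (NFA construction)
Operation: union -> Closed

1


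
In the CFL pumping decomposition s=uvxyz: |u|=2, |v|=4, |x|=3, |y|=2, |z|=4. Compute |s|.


|s| = |u| + |v| + |x| + |y| + |z|
= 2 + 4 + 3 + 2 + 4
= 6 + 3 + 6
= 9 + 6
= 15

15


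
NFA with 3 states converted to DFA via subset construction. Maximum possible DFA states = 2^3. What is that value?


NFA has 3 states
Subset construction: each DFA state = subset of NFA states
Maximum subsets = 2^3
2^3 = 8

8


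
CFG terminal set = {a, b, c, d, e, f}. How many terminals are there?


Terminal symbols: a, b, c, d, e, f
Counting each: a (#1), b (#2), c (#3), d (#4), e (#5), f (#6)
Total = 6

6


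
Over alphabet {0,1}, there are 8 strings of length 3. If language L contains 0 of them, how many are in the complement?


Alphabet: {0,1}
String length: 3
Total strings of length 3 = 2^3 = 8
Strings in L = 0
Complement = total - |L|
= 8 - 0
= 8

8


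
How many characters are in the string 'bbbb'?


String: 'bbbb'
Counting characters:
  'b' appears 4 time(s)
Total length = 0 + 4 = 4

4


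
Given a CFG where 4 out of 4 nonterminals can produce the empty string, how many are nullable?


Nonterminals: {S, A, B, C}
A nonterminal is nullable if it can derive epsilon
Counting nullable nonterminals: 4
Total nullable = 4

4


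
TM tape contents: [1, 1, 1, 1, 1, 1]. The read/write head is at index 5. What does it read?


Tape: [1, 1, 1, 1, 1, 1]
Positions: 0 1 2 3 4 5
Values:    1 1 1 1 1 1
Head at position 5
tape[5] = 1

1


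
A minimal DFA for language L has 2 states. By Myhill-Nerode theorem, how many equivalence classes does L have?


Myhill-Nerode theorem:
Number of equivalence classes = number of states in minimal DFA
Minimal DFA states = 2
Therefore equivalence classes = 2

2


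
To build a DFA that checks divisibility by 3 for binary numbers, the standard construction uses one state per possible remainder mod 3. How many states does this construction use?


Divisibility by 3 is tracked via the remainder mod 3: 0, 1, ..., 2
The construction assigns one state to each remainder
Number of remainders = 3

3


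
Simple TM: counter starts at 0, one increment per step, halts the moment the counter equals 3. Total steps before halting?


Counter starts at 0. Counting sequence:
  Step 1: counter = 1
  Step 2: counter = 2
  Step 3: counter = 3
Counter reached 3 -> halt
Total steps = 3

3


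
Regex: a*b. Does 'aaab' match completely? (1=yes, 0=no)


Pattern: a*b
String: 'aaab'
Pattern requires: zero or more 'a's followed by exactly one 'b'
Found 3 leading 'a's
Remaining: 'b'
Remaining is exactly 'b' -> match
Result: 1

1


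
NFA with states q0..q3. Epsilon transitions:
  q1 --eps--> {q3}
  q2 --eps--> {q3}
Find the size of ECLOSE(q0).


Starting from q0
Initialize closure = {q0}
q0 has no outgoing epsilon transitions -> nothing to add
Final closure: {q0}
Size = 1

1


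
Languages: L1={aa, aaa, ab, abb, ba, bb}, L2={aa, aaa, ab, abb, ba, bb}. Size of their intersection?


L1 = {aa, aaa, ab, abb, ba, bb}
L2 = {aa, aaa, ab, abb, ba, bb}
Checking each string in L1 against L2:
  'aa': in L2? Yes
  'aaa': in L2? Yes
  'ab': in L2? Yes
  'abb': in L2? Yes
  'ba': in L2? Yes
  'bb': in L2? Yes
Intersection = {aa, aaa, ab, abb, ba, bb}
|L1 ∩ L2| = 6

6


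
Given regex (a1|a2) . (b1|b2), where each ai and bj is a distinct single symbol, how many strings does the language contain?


First group: 2 alternatives
Second group: 2 alternatives
Concatenation: each choice from group 1 pairs with each from group 2
Total = 2 x 2 = 4

4


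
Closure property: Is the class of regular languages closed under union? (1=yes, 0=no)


Regular languages are closed under all standard operations:
- Union: Yes (product construction)
- Intersection: Yes (product construction)
- Complement: Yes (swap accept/reject)
- Concatenation: Yes (NFA construction)
Operation: union -> Closed

1


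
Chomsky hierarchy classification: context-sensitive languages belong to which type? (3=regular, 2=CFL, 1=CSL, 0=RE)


Chomsky hierarchy levels:
  Type 3: Regular (DFA/NFA/regex)
  Type 2: Context-free (PDA)
  Type 1: Context-sensitive
  Type 0: Recursively enumerable (TM)
'context-sensitive' corresponds to Type 1

1


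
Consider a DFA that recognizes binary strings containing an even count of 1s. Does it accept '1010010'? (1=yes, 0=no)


DFA has 2 states: q_even (start, accept=yes) and q_odd
Processing string '1010010' character by character:
  Position 0: read '1', 1-count=1 -> q_odd
  Position 1: read '0', 1-count=1 -> q_odd (no change)
  Position 2: read '1', 1-count=2 -> q_even
  Position 3: read '0', 1-count=2 -> q_even (no change)
  Position 4: read '0', 1-count=2 -> q_even (no change)
  Position 5: read '1', 1-count=3 -> q_odd
  Position 6: read '0', 1-count=3 -> q_odd (no change)
Final state: q_odd, total 1s = 3 (odd); the DFA requires an even count -> reject

0


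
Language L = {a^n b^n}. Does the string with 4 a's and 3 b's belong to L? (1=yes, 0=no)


Language requires equal numbers of a's and b's
PDA pushes for each 'a', pops for each 'b'
Number of a's = 4
Number of b's = 3
4 != 3 -> Reject

0


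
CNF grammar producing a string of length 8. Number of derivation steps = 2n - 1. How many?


Chomsky Normal Form derivation:
String length n = 8
Each step either:
  - Splits a nonterminal into two (n-1 such steps)
  - Converts a nonterminal to terminal (n such steps)
Total = (n-1) + n = 2n - 1
= 2(8) - 1
= 16 - 1
= 15

15


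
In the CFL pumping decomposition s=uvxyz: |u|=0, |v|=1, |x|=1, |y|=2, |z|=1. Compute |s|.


|s| = |u| + |v| + |x| + |y| + |z|
= 0 + 1 + 1 + 2 + 1
= 1 + 1 + 3
= 2 + 3
= 5

5


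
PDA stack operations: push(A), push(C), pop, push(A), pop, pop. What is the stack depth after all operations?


Tracing stack operations:
  push(A) -> stack = [A], depth=1
  push(C) -> stack = [A,C], depth=2
  pop -> removed C, stack = [A], depth=1
  push(A) -> stack = [A,A], depth=2
  pop -> removed A, stack = [A], depth=1
  pop -> removed A, stack = [], depth=0
Final depth = 0

0


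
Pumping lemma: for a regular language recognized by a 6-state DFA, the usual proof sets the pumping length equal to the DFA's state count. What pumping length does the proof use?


Pumping lemma for regular languages (standard proof):
Take p = |Q|, the number of DFA states.
Any string of length >= |Q| passes through |Q|+1 states while reading its first |Q| symbols,
so by pigeonhole some state repeats, giving the loop that can be pumped.
Here |Q| = 6
Therefore the proof uses p = 6

6


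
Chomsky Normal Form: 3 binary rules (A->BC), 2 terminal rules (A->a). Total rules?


CNF allows two rule forms:
  A -> BC (binary): 3 rules
  A -> a (terminal): 2 rules
Total = 3 + 2 = 5

5


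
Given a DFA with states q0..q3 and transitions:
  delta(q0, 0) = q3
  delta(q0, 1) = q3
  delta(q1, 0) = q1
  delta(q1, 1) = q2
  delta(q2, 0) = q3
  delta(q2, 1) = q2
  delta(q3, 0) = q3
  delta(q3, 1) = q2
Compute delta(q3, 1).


Looking up transition function:
delta(q3, 1) in the table
Row: q3, Column: 1
Result: q2

q2


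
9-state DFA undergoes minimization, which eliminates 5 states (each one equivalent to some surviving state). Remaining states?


Original DFA: 9 states
Redundant states removed: 5
Minimized states = original - removed
= 9 - 5
= 4

4


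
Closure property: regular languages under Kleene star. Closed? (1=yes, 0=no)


Regular languages are closed under:
- Union (DFA product construction)
- Intersection (DFA product construction)
- Complement (swap accept/reject states)
- Concatenation (NFA construction)
- Kleene star (NFA construction)
Kleene star is in this list
Therefore: closed

1


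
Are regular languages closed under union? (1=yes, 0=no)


Regular languages are closed under all standard operations:
- Union: Yes (product construction)
- Intersection: Yes (product construction)
- Complement: Yes (swap accept/reject)
- Concatenation: Yes (NFA construction)
Operation: union -> Closed

1


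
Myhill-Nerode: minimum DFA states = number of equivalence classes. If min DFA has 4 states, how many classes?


Myhill-Nerode theorem:
Number of equivalence classes = number of states in minimal DFA
Minimal DFA states = 4
Therefore equivalence classes = 4

4


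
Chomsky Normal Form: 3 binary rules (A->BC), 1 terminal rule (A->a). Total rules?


CNF allows two rule forms:
  A -> BC (binary): 3 rules
  A -> a (terminal): 1 rule
Total = 3 + 1 = 4

4


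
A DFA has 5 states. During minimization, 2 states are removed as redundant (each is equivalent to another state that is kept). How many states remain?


Original DFA: 5 states
Redundant states removed: 2
Minimized states = original - removed
= 5 - 2
= 3

3


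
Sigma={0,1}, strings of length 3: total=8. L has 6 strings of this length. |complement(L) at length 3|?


Alphabet: {0,1}
String length: 3
Total strings of length 3 = 2^3 = 8
Strings in L = 6
Complement = total - |L|
= 8 - 6
= 2

2


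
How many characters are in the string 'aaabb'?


String: 'aaabb'
Counting characters:
  'a' appears 3 time(s)
  'b' appears 2 time(s)
Total length = 3 + 2 = 5

5


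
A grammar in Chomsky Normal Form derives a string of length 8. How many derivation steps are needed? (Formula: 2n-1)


Chomsky Normal Form derivation:
String length n = 8
Each step either:
  - Splits a nonterminal into two (n-1 such steps)
  - Converts a nonterminal to terminal (n such steps)
Total = (n-1) + n = 2n - 1
= 2(8) - 1
= 16 - 1
= 15

15


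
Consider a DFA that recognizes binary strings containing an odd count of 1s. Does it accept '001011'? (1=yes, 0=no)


DFA has 2 states: q_even (start, accept=no) and q_odd
Processing string '001011' character by character:
  Position 0: read '0', 1-count=0 -> q_even (no change)
  Position 1: read '0', 1-count=0 -> q_even (no change)
  Position 2: read '1', 1-count=1 -> q_odd
  Position 3: read '0', 1-count=1 -> q_odd (no change)
  Position 4: read '1', 1-count=2 -> q_even
  Position 5: read '1', 1-count=3 -> q_odd
Final state: q_odd, total 1s = 3 (odd); the DFA requires an odd count -> accept

1


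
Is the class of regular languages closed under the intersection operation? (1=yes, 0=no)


Regular languages are closed under:
- Union (DFA product construction)
- Intersection (DFA product construction)
- Complement (swap accept/reject states)
- Concatenation (NFA construction)
- Kleene star (NFA construction)
intersection is in this list
Therefore: closed

1


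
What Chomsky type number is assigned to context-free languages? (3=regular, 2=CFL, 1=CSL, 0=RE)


Chomsky hierarchy levels:
  Type 3: Regular (DFA/NFA/regex)
  Type 2: Context-free (PDA)
  Type 1: Context-sensitive
  Type 0: Recursively enumerable (TM)
'context-free' corresponds to Type 2

2


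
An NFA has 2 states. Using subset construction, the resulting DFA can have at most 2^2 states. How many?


NFA has 2 states
Subset construction: each DFA state = subset of NFA states
Maximum subsets = 2^2
2^2 = 4

4


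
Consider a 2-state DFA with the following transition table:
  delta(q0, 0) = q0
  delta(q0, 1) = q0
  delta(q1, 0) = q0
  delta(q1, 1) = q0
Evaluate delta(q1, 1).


Looking up transition function:
delta(q1, 1) in the table
Row: q1, Column: 1
Result: q0

q0


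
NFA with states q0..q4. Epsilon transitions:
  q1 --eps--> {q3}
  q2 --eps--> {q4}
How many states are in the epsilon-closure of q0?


Starting from q0
Initialize closure = {q0}
q0 has no outgoing epsilon transitions -> nothing to add
Final closure: {q0}
Size = 1

1


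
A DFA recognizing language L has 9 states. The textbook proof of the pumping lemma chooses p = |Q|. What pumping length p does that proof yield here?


Pumping lemma for regular languages (standard proof):
Take p = |Q|, the number of DFA states.
Any string of length >= |Q| passes through |Q|+1 states while reading its first |Q| symbols,
so by pigeonhole some state repeats, giving the loop that can be pumped.
Here |Q| = 9
Therefore the proof uses p = 9

9


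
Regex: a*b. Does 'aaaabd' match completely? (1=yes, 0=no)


Pattern: a*b
String: 'aaaabd'
Pattern requires: zero or more 'a's followed by exactly one 'b'
Found 4 leading 'a's
Remaining: 'bd'
Remaining is not 'b' -> no match
Result: 0

0


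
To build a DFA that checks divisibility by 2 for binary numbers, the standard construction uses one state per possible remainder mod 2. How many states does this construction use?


Divisibility by 2 is tracked via the remainder mod 2: 0, 1, ..., 1
The construction assigns one state to each remainder
Number of remainders = 2

2


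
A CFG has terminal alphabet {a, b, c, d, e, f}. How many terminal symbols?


Terminal symbols: a, b, c, d, e, f
Counting each: a (#1), b (#2), c (#3), d (#4), e (#5), f (#6)
Total = 6

6


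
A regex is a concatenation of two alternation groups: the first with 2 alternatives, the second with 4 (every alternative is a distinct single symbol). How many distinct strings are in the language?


First group: 2 alternatives
Second group: 4 alternatives
Concatenation: each choice from group 1 pairs with each from group 2
Total = 2 x 4 = 8

8


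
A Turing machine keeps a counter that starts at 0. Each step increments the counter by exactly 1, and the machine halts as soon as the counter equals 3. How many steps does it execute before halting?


Counter starts at 0. Counting sequence:
  Step 1: counter = 1
  Step 2: counter = 2
  Step 3: counter = 3
Counter reached 3 -> halt
Total steps = 3

3


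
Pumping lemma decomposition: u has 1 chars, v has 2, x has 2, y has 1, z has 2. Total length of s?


|s| = |u| + |v| + |x| + |y| + |z|
= 1 + 2 + 2 + 1 + 2
= 3 + 2 + 3
= 5 + 3
= 8

8


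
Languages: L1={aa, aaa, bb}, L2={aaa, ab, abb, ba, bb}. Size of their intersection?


L1 = {aa, aaa, bb}
L2 = {aaa, ab, abb, ba, bb}
Checking each string in L1 against L2:
  'aa': in L2? No
  'aaa': in L2? Yes
  'bb': in L2? Yes
Intersection = {aaa, bb}
|L1 ∩ L2| = 2

2


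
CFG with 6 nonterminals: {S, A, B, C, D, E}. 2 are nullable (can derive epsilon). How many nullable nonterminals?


Nonterminals: {S, A, B, C, D, E}
A nonterminal is nullable if it can derive epsilon
Counting nullable nonterminals: 2
Total nullable = 2

2


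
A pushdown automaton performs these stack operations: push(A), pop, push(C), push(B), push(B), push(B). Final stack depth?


Tracing stack operations:
  push(A) -> stack = [A], depth=1
  pop -> removed A, stack = [], depth=0
  push(C) -> stack = [C], depth=1
  push(B) -> stack = [C,B], depth=2
  push(B) -> stack = [C,B,B], depth=3
  push(B) -> stack = [C,B,B,B], depth=4
Final depth = 4

4


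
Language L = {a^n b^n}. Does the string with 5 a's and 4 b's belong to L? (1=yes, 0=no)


Language requires equal numbers of a's and b's
PDA pushes for each 'a', pops for each 'b'
Number of a's = 5
Number of b's = 4
5 != 4 -> Reject

0


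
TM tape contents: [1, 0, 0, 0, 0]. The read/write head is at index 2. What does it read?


Tape: [1, 0, 0, 0, 0]
Positions: 0 1 2 3 4
Values:    1 0 0 0 0
Head at position 2
tape[2] = 0

0


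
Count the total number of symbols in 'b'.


String: 'b'
Counting characters:
  'b' appears 1 time(s)
Total length = 0 + 1 = 1

1


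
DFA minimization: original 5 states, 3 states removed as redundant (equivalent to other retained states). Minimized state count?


Original DFA: 5 states
Redundant states removed: 3
Minimized states = original - removed
= 5 - 3
= 2

2


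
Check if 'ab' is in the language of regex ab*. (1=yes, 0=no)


Pattern: ab*
String: 'ab'
Pattern requires: exactly one 'a' followed by zero or more 'b's
First char is 'a' -> OK
Rest 'b': all b's? Yes
Result: 1

1


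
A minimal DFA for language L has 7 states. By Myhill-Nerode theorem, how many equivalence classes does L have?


Myhill-Nerode theorem:
Number of equivalence classes = number of states in minimal DFA
Minimal DFA states = 7
Therefore equivalence classes = 7

7


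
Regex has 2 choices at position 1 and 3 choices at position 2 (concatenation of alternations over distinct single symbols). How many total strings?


First group: 2 alternatives
Second group: 3 alternatives
Concatenation: each choice from group 1 pairs with each from group 2
Total = 2 x 3 = 6

6


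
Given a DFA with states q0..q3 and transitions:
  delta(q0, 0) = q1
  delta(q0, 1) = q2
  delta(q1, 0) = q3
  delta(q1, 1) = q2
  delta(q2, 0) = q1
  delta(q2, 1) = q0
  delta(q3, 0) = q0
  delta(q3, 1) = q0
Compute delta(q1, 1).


Looking up transition function:
delta(q1, 1) in the table
Row: q1, Column: 1
Result: q2

q2


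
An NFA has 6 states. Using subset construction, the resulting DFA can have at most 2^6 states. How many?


NFA has 6 states
Subset construction: each DFA state = subset of NFA states
Maximum subsets = 2^6
2^6 = 64

64


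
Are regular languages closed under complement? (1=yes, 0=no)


Regular languages are closed under:
- Union (DFA product construction)
- Intersection (DFA product construction)
- Complement (swap accept/reject states)
- Concatenation (NFA construction)
- Kleene star (NFA construction)
complement is in this list
Therefore: closed

1


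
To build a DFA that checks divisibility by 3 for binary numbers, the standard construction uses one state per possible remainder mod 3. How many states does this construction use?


Divisibility by 3 is tracked via the remainder mod 3: 0, 1, ..., 2
The construction assigns one state to each remainder
Number of remainders = 3

3


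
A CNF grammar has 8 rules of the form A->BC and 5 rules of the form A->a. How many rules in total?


CNF allows two rule forms:
  A -> BC (binary): 8 rules
  A -> a (terminal): 5 rules
Total = 8 + 5 = 13

13


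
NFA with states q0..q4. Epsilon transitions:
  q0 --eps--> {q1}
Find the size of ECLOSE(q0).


Starting from q0
Initialize closure = {q0}
Follow epsilon from q0 -> add q1
Final closure: {q0, q1}
Size = 2

2


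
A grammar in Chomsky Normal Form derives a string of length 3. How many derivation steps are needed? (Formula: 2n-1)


Chomsky Normal Form derivation:
String length n = 3
Each step either:
  - Splits a nonterminal into two (n-1 such steps)
  - Converts a nonterminal to terminal (n such steps)
Total = (n-1) + n = 2n - 1
= 2(3) - 1
= 6 - 1
= 5

5


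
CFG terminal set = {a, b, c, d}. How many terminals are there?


Terminal symbols: a, b, c, d
Counting each: a (#1), b (#2), c (#3), d (#4)
Total = 4

4


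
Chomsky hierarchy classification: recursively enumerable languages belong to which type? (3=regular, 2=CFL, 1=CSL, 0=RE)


Chomsky hierarchy levels:
  Type 3: Regular (DFA/NFA/regex)
  Type 2: Context-free (PDA)
  Type 1: Context-sensitive
  Type 0: Recursively enumerable (TM)
'recursively enumerable' corresponds to Type 0

0


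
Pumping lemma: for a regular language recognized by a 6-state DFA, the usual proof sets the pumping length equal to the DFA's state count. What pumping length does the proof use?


Pumping lemma for regular languages (standard proof):
Take p = |Q|, the number of DFA states.
Any string of length >= |Q| passes through |Q|+1 states while reading its first |Q| symbols,
so by pigeonhole some state repeats, giving the loop that can be pumped.
Here |Q| = 6
Therefore the proof uses p = 6

6


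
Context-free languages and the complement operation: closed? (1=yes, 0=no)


CFL closure properties:
  Closed under: union, concatenation, Kleene star
  NOT closed under: intersection, complement
Operation 'complement' is in not-closed list -> No (not closed)

0


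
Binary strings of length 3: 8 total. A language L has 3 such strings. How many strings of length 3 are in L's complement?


Alphabet: {0,1}
String length: 3
Total strings of length 3 = 2^3 = 8
Strings in L = 3
Complement = total - |L|
= 8 - 3
= 5

5


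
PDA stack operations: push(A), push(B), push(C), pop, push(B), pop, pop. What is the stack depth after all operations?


Tracing stack operations:
  push(A) -> stack = [A], depth=1
  push(B) -> stack = [A,B], depth=2
  push(C) -> stack = [A,B,C], depth=3
  pop -> removed C, stack = [A,B], depth=2
  push(B) -> stack = [A,B,B], depth=3
  pop -> removed B, stack = [A,B], depth=2
  pop -> removed B, stack = [A], depth=1
Final depth = 1

1


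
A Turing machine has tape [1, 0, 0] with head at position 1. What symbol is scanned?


Tape: [1, 0, 0]
Positions: 0 1 2
Values:    1 0 0
Head at position 1
tape[1] = 0

0


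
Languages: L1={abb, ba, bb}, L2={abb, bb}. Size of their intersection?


L1 = {abb, ba, bb}
L2 = {abb, bb}
Checking each string in L1 against L2:
  'abb': in L2? Yes
  'ba': in L2? No
  'bb': in L2? Yes
Intersection = {abb, bb}
|L1 ∩ L2| = 2

2


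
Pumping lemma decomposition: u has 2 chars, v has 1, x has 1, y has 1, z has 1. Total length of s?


|s| = |u| + |v| + |x| + |y| + |z|
= 2 + 1 + 1 + 1 + 1
= 3 + 1 + 2
= 4 + 2
= 6

6


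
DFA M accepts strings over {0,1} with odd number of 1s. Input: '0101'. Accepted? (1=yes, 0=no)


DFA has 2 states: q_even (start, accept=no) and q_odd
Processing string '0101' character by character:
  Position 0: read '0', 1-count=0 -> q_even (no change)
  Position 1: read '1', 1-count=1 -> q_odd
  Position 2: read '0', 1-count=1 -> q_odd (no change)
  Position 3: read '1', 1-count=2 -> q_even
Final state: q_even, total 1s = 2 (even); the DFA requires an odd count -> reject

0


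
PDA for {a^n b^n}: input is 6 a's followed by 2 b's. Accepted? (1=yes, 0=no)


Language requires equal numbers of a's and b's
PDA pushes for each 'a', pops for each 'b'
Number of a's = 6
Number of b's = 2
6 != 2 -> Reject

0


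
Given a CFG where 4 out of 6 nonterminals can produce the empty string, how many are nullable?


Nonterminals: {S, A, B, C, D, E}
A nonterminal is nullable if it can derive epsilon
Counting nullable nonterminals: 4
Total nullable = 4

4


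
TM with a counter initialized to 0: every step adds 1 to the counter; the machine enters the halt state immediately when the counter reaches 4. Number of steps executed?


Counter starts at 0. Counting sequence:
  Step 1: counter = 1
  Step 2: counter = 2
  Step 3: counter = 3
  Step 4: counter = 4
Counter reached 4 -> halt
Total steps = 4

4


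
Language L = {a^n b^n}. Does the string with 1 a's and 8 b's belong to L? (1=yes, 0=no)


Language requires equal numbers of a's and b's
PDA pushes for each 'a', pops for each 'b'
Number of a's = 1
Number of b's = 8
1 != 8 -> Reject

0


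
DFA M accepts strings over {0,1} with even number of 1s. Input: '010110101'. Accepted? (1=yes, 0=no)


DFA has 2 states: q_even (start, accept=yes) and q_odd
Processing string '010110101' character by character:
  Position 0: read '0', 1-count=0 -> q_even (no change)
  Position 1: read '1', 1-count=1 -> q_odd
  Position 2: read '0', 1-count=1 -> q_odd (no change)
  Position 3: read '1', 1-count=2 -> q_even
  Position 4: read '1', 1-count=3 -> q_odd
  Position 5: read '0', 1-count=3 -> q_odd (no change)
  Position 6: read '1', 1-count=4 -> q_even
  Position 7: read '0', 1-count=4 -> q_even (no change)
  Position 8: read '1', 1-count=5 -> q_odd
Final state: q_odd, total 1s = 5 (odd); the DFA requires an even count -> reject

0


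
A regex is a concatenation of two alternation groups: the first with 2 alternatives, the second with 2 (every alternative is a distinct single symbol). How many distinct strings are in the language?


First group: 2 alternatives
Second group: 2 alternatives
Concatenation: each choice from group 1 pairs with each from group 2
Total = 2 x 2 = 4

4


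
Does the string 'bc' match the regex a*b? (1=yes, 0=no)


Pattern: a*b
String: 'bc'
Pattern requires: zero or more 'a's followed by exactly one 'b'
Found 0 leading 'a's
Remaining: 'bc'
Remaining is not 'b' -> no match
Result: 0

0


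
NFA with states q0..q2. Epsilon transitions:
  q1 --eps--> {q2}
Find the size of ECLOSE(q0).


Starting from q0
Initialize closure = {q0}
q0 has no outgoing epsilon transitions -> nothing to add
Final closure: {q0}
Size = 1

1


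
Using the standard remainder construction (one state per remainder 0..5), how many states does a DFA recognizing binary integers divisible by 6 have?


Divisibility by 6 is tracked via the remainder mod 6: 0, 1, ..., 5
The construction assigns one state to each remainder
Number of remainders = 6

6


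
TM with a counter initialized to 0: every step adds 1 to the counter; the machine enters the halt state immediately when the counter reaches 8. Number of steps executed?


Counter starts at 0. Counting sequence:
  Step 1: counter = 1
  Step 2: counter = 2
  Step 3: counter = 3
  Step 4: counter = 4
  Step 5: counter = 5
  Step 6: counter = 6
  Step 7: counter = 7
  Step 8: counter = 8
Counter reached 8 -> halt
Total steps = 8

8


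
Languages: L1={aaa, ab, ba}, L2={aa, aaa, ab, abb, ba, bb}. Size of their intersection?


L1 = {aaa, ab, ba}
L2 = {aa, aaa, ab, abb, ba, bb}
Checking each string in L1 against L2:
  'aaa': in L2? Yes
  'ab': in L2? Yes
  'ba': in L2? Yes
Intersection = {aaa, ab, ba}
|L1 ∩ L2| = 3

3


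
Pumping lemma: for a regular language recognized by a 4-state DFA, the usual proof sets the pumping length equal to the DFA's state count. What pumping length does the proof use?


Pumping lemma for regular languages (standard proof):
Take p = |Q|, the number of DFA states.
Any string of length >= |Q| passes through |Q|+1 states while reading its first |Q| symbols,
so by pigeonhole some state repeats, giving the loop that can be pumped.
Here |Q| = 4
Therefore the proof uses p = 4

4


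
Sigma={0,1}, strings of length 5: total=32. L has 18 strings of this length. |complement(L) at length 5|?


Alphabet: {0,1}
String length: 5
Total strings of length 5 = 2^5 = 32
Strings in L = 18
Complement = total - |L|
= 32 - 18
= 14

14


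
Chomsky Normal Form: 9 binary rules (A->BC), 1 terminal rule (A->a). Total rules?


CNF allows two rule forms:
  A -> BC (binary): 9 rules
  A -> a (terminal): 1 rule
Total = 9 + 1 = 10

10


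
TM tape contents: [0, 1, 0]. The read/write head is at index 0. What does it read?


Tape: [0, 1, 0]
Positions: 0 1 2
Values:    0 1 0
Head at position 0
tape[0] = 0

0


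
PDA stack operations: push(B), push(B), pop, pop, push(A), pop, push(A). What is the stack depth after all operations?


Tracing stack operations:
  push(B) -> stack = [B], depth=1
  push(B) -> stack = [B,B], depth=2
  pop -> removed B, stack = [B], depth=1
  pop -> removed B, stack = [], depth=0
  push(A) -> stack = [A], depth=1
  pop -> removed A, stack = [], depth=0
  push(A) -> stack = [A], depth=1
Final depth = 1

1


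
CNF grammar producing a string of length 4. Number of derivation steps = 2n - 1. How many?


Chomsky Normal Form derivation:
String length n = 4
Each step either:
  - Splits a nonterminal into two (n-1 such steps)
  - Converts a nonterminal to terminal (n such steps)
Total = (n-1) + n = 2n - 1
= 2(4) - 1
= 8 - 1
= 7

7


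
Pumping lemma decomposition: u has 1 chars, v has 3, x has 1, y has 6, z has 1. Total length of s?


|s| = |u| + |v| + |x| + |y| + |z|
= 1 + 3 + 1 + 6 + 1
= 4 + 1 + 7
= 5 + 7
= 12

12


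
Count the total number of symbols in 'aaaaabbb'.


String: 'aaaaabbb'
Counting characters:
  'a' appears 5 time(s)
  'b' appears 3 time(s)
Total length = 5 + 3 = 8

8


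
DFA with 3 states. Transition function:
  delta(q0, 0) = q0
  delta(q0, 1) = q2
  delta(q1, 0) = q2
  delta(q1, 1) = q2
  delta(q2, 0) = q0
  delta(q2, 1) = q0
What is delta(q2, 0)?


Looking up transition function:
delta(q2, 0) in the table
Row: q2, Column: 0
Result: q0

q0


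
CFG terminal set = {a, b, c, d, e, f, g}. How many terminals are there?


Terminal symbols: a, b, c, d, e, f, g
Counting each: a (#1), b (#2), c (#3), d (#4), e (#5), f (#6), g (#7)
Total = 7

7


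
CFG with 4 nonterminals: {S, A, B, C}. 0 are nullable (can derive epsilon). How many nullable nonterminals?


Nonterminals: {S, A, B, C}
A nonterminal is nullable if it can derive epsilon
Counting nullable nonterminals: 0
Total nullable = 0

0


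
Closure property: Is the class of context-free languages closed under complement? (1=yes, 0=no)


CFL closure properties:
  Closed under: union, concatenation, Kleene star
  NOT closed under: intersection, complement
Operation 'complement' is in not-closed list -> No (not closed)

0


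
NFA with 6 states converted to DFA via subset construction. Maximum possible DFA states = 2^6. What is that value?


NFA has 6 states
Subset construction: each DFA state = subset of NFA states
Maximum subsets = 2^6
2^6 = 64

64


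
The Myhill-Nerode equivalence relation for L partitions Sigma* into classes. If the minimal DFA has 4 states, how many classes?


Myhill-Nerode theorem:
Number of equivalence classes = number of states in minimal DFA
Minimal DFA states = 4
Therefore equivalence classes = 4

4


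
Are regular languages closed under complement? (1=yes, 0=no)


Regular languages are closed under:
- Union (DFA product construction)
- Intersection (DFA product construction)
- Complement (swap accept/reject states)
- Concatenation (NFA construction)
- Kleene star (NFA construction)
complement is in this list
Therefore: closed

1


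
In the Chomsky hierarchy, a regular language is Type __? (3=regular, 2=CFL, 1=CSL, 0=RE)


Chomsky hierarchy levels:
  Type 3: Regular (DFA/NFA/regex)
  Type 2: Context-free (PDA)
  Type 1: Context-sensitive
  Type 0: Recursively enumerable (TM)
'regular' corresponds to Type 3

3


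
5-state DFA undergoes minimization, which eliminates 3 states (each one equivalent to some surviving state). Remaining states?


Original DFA: 5 states
Redundant states removed: 3
Minimized states = original - removed
= 5 - 3
= 2

2


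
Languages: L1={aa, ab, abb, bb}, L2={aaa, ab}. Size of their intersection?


L1 = {aa, ab, abb, bb}
L2 = {aaa, ab}
Checking each string in L1 against L2:
  'aa': in L2? No
  'ab': in L2? Yes
  'abb': in L2? No
  'bb': in L2? No
Intersection = {ab}
|L1 ∩ L2| = 1

1


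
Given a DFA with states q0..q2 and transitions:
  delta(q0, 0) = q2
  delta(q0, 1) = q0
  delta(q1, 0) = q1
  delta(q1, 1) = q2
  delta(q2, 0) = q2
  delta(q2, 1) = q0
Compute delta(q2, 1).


Looking up transition function:
delta(q2, 1) in the table
Row: q2, Column: 1
Result: q0

q0


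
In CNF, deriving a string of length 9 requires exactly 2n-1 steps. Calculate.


Chomsky Normal Form derivation:
String length n = 9
Each step either:
  - Splits a nonterminal into two (n-1 such steps)
  - Converts a nonterminal to terminal (n such steps)
Total = (n-1) + n = 2n - 1
= 2(9) - 1
= 18 - 1
= 17

17


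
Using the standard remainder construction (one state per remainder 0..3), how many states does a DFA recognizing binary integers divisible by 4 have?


Divisibility by 4 is tracked via the remainder mod 4: 0, 1, ..., 3
The construction assigns one state to each remainder
Number of remainders = 4

4


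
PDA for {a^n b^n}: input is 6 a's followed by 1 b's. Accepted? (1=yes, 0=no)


Language requires equal numbers of a's and b's
PDA pushes for each 'a', pops for each 'b'
Number of a's = 6
Number of b's = 1
6 != 1 -> Reject

0


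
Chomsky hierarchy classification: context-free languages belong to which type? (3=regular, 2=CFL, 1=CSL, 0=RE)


Chomsky hierarchy levels:
  Type 3: Regular (DFA/NFA/regex)
  Type 2: Context-free (PDA)
  Type 1: Context-sensitive
  Type 0: Recursively enumerable (TM)
'context-free' corresponds to Type 2

2


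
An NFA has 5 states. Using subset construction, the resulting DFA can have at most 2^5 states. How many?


NFA has 5 states
Subset construction: each DFA state = subset of NFA states
Maximum subsets = 2^5
2^5 = 32

32


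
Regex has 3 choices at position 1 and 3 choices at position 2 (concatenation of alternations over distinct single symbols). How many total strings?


First group: 3 alternatives
Second group: 3 alternatives
Concatenation: each choice from group 1 pairs with each from group 2
Total = 3 x 3 = 9

9


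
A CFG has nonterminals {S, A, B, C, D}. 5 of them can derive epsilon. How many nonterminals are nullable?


Nonterminals: {S, A, B, C, D}
A nonterminal is nullable if it can derive epsilon
Counting nullable nonterminals: 5
Total nullable = 5

5


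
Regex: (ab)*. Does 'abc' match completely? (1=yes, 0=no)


Pattern: (ab)*
String: 'abc'
Pattern requires: zero or more repetitions of 'ab'
Length 3 is odd -> cannot be (ab)* -> no match
Result: 0

0


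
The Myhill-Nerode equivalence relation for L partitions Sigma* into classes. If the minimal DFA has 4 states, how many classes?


Myhill-Nerode theorem:
Number of equivalence classes = number of states in minimal DFA
Minimal DFA states = 4
Therefore equivalence classes = 4

4


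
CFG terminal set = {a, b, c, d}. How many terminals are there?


Terminal symbols: a, b, c, d
Counting each: a (#1), b (#2), c (#3), d (#4)
Total = 4

4


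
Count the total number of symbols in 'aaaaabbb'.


String: 'aaaaabbb'
Counting characters:
  'a' appears 5 time(s)
  'b' appears 3 time(s)
Total length = 5 + 3 = 8

8


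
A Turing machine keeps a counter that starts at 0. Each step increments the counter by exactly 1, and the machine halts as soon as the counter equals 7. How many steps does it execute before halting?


Counter starts at 0. Counting sequence:
  Step 1: counter = 1
  Step 2: counter = 2
  Step 3: counter = 3
  Step 4: counter = 4
  Step 5: counter = 5
  Step 6: counter = 6
  Step 7: counter = 7
Counter reached 7 -> halt
Total steps = 7

7


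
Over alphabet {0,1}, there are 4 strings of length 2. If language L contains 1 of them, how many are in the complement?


Alphabet: {0,1}
String length: 2
Total strings of length 2 = 2^2 = 4
Strings in L = 1
Complement = total - |L|
= 4 - 1
= 3

3


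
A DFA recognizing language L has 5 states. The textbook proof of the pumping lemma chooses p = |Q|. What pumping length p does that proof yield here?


Pumping lemma for regular languages (standard proof):
Take p = |Q|, the number of DFA states.
Any string of length >= |Q| passes through |Q|+1 states while reading its first |Q| symbols,
so by pigeonhole some state repeats, giving the loop that can be pumped.
Here |Q| = 5
Therefore the proof uses p = 5

5


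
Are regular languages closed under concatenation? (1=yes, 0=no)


Regular languages are closed under all standard operations:
- Union: Yes (product construction)
- Intersection: Yes (product construction)
- Complement: Yes (swap accept/reject)
- Concatenation: Yes (NFA construction)
Operation: concatenation -> Closed

1


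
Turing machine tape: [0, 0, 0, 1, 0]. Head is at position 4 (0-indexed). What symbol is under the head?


Tape: [0, 0, 0, 1, 0]
Positions: 0 1 2 3 4
Values:    0 0 0 1 0
Head at position 4
tape[4] = 0

0


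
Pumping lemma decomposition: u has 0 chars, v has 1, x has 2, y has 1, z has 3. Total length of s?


|s| = |u| + |v| + |x| + |y| + |z|
= 0 + 1 + 2 + 1 + 3
= 1 + 2 + 4
= 3 + 4
= 7

7


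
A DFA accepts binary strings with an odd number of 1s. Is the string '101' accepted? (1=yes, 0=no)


DFA has 2 states: q_even (start, accept=no) and q_odd
Processing string '101' character by character:
  Position 0: read '1', 1-count=1 -> q_odd
  Position 1: read '0', 1-count=1 -> q_odd (no change)
  Position 2: read '1', 1-count=2 -> q_even
Final state: q_even, total 1s = 2 (even); the DFA requires an odd count -> reject

0


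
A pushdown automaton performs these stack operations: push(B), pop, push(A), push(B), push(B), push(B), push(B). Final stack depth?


Tracing stack operations:
  push(B) -> stack = [B], depth=1
  pop -> removed B, stack = [], depth=0
  push(A) -> stack = [A], depth=1
  push(B) -> stack = [A,B], depth=2
  push(B) -> stack = [A,B,B], depth=3
  push(B) -> stack = [A,B,B,B], depth=4
  push(B) -> stack = [A,B,B,B,B], depth=5
Final depth = 5

5


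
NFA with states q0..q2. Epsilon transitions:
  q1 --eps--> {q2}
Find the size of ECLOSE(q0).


Starting from q0
Initialize closure = {q0}
q0 has no outgoing epsilon transitions -> nothing to add
Final closure: {q0}
Size = 1

1
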